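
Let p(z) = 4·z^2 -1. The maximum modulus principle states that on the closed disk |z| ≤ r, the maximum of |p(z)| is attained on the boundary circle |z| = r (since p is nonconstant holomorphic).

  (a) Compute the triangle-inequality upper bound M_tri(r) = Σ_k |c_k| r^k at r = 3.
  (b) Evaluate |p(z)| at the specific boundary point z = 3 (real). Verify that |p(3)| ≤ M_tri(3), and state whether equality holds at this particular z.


Coefficients: c_0 = -1, c_1 = 0, c_2 = 4. Radius r = 3.
Part (a). Triangle bound: M_tri(r) = Σ_k |c_k| r^k
  = |-1|·3^0 + |0|·3^1 + |4|·3^2
  = 1 + 0 + 36 = 37.
This bounds M(r) := max_{|z|=r} |p(z)| from above; equality holds iff all terms c_k z^k can be made to align in phase at a single z on |z|=r.
Part (b). At z = 3 (real, on the circle |z| = r):
  p(3) = (-1)·3^0 + (0)·3^1 + (4)·3^2 = 35.
  |p(3)| = 35.
Check: |p(3)| = 35 ≤ 37 = M_tri(3). ✓ Equality does not hold at z = 3 (the coefficients have mixed signs, so the terms do not all align in phase there).

M_tri(3) = 37; |p(3)| = 35; equality at z=3: no.


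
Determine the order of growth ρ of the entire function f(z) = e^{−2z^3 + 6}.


|e^{−2z^3 + 6}| = e^{Re(-2·z^3) + 6} ≤ e^{2|z|^3 + 6} = e^{2r^3 + 6} on |z| = r, so ρ ≤ 3. Choosing z on |z|=r so that -2·z^3 is real positive (always possible by picking arg z appropriately) gives |f(z)| = e^{2r^3 + 6}, matching the bound. The additive constant 6 does not affect log log M(r) ~ 3·log r. Hence ρ = 3.
Therefore ρ = 3.

Order ρ = 3.


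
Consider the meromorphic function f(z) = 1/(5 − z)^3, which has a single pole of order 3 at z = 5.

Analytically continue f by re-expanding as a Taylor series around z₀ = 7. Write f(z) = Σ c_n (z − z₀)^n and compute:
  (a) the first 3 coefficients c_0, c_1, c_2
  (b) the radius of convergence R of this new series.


Let w = z − z₀, so z = z₀ + w.
Then 5 − z = 5 − (z₀ + w) = (5 − z₀) − w = -2 − w.
f(z) = 1/(-2 − w)^3 = (1/(-2)^3) · (1 − w/(-2))^{−3}.
By the binomial series (1−u)^{−3} = Σ_{n≥0} C(n+2, 2) u^n for |u|<1, with u = w/(-2):
  c_n = C(n+2, 2) / (-2)^(n+3).
  c_0 = 1/(-2)^3 = -1/8.
  c_1 = 3/(-2)^4 = 3/16.
  c_2 = 6/(-2)^5 = -3/16.
The series is valid for |w/d| < 1, i.e. |z − z₀| < |d|.
Radius of convergence: R = |5 − z₀| = |-2| = 2 (distance from z₀ to the singularity z = 5).

c_0 = -1/8, c_1 = 3/16, c_2 = -3/16; R = 2.


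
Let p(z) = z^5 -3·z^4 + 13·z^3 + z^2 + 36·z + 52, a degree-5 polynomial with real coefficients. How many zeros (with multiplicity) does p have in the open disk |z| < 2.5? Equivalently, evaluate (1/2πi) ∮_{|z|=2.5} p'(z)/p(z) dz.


The zeros of p are: (2 + 3i), (2 - 3i), -1, (0 + 2i), (0 - 2i).
Their magnitudes are: 3.606, 3.606, 1, 2, 2.
Zeros with |z| < R = 2.5: -1, (0 + 2i), (0 - 2i).
Count = 3.
By the argument principle, (1/2πi) ∮_{|z|=R} p'(z)/p(z) dz equals exactly this count.

Number of zeros inside |z| < 2.5: 3.


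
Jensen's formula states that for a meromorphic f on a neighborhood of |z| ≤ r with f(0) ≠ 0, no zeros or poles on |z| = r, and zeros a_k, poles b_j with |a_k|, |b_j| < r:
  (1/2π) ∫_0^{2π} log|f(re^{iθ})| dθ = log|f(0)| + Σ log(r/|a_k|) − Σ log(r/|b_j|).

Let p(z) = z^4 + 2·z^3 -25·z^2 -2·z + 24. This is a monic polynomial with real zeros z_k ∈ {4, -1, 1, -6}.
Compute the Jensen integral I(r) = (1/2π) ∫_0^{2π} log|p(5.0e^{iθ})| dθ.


Zeros: -6, -1, 1, 4; r = 5.0.
Inside |z| < r: -1, 1, 4. Outside (|z| ≥ r): -6.
p(0) = 24, so log|p(0)| = log(24) = 3.1781.
Apply Jensen: I(r) = log|p(0)| + Σ_k log(r/|z_k|), summed over zeros inside |z| < r.
  log(r/|z_k|) for z_k = 4: log(5.0/4) = 0.2231
  log(r/|z_k|) for z_k = -1: log(5.0/1) = 1.6094
  log(r/|z_k|) for z_k = 1: log(5.0/1) = 1.6094
  Outside zeros (-6) contribute nothing to the Jensen sum.
Sum over inside zeros: 3.4420.
I(r) = log|p(0)| + (inside sum) = 3.1781 + 3.4420 = 6.6201.
Note: since some zeros are outside |z| ≤ r, the simplified n·log(r) form does NOT apply — only the inside zeros contribute.

I(r) ≈ 6.6201.


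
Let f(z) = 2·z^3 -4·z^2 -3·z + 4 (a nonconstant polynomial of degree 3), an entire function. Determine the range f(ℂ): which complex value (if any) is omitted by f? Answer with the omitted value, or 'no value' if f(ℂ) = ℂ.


Little Picard bounds the complement of f(ℂ) to at most one point.
For every w ∈ ℂ, the equation p(z) − w = 0 is a nonconstant polynomial in z and hence has at least one root by the fundamental theorem of algebra. So p is surjective onto ℂ, omitting no value.

Omitted value: no value.


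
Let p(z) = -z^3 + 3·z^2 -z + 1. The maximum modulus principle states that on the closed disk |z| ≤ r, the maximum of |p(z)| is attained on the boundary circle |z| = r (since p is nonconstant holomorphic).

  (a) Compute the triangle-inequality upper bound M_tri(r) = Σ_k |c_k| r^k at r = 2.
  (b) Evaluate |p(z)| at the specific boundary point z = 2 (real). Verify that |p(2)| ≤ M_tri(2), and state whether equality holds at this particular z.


Coefficients: c_0 = 1, c_1 = -1, c_2 = 3, c_3 = -1. Radius r = 2.
Part (a). Triangle bound: M_tri(r) = Σ_k |c_k| r^k
  = |1|·2^0 + |-1|·2^1 + |3|·2^2 + |-1|·2^3
  = 1 + 2 + 12 + 8 = 23.
This bounds M(r) := max_{|z|=r} |p(z)| from above; equality holds iff all terms c_k z^k can be made to align in phase at a single z on |z|=r.
Part (b). At z = 2 (real, on the circle |z| = r):
  p(2) = (1)·2^0 + (-1)·2^1 + (3)·2^2 + (-1)·2^3 = 3.
  |p(2)| = 3.
Check: |p(2)| = 3 ≤ 23 = M_tri(2). ✓ Equality does not hold at z = 2 (the coefficients have mixed signs, so the terms do not all align in phase there).

M_tri(2) = 23; |p(2)| = 3; equality at z=2: no.


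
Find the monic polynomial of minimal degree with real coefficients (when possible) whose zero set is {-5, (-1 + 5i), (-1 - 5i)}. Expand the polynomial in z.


The polynomial is p(z) = ∏_{α ∈ S} (z − α), where S = {-5, (-1 + 5i), (-1 - 5i)}.
Expanding the product yields: p(z) = z^3 + 7·z^2 + 36·z + 130.
Note conjugate pairs combine to real quadratics: (z − (-1+5i))(z − (-1−5i)) = z² + 2z + 26.
The resulting polynomial has degree 3 and real coefficients as required.

p(z) = z^3 + 7·z^2 + 36·z + 130.


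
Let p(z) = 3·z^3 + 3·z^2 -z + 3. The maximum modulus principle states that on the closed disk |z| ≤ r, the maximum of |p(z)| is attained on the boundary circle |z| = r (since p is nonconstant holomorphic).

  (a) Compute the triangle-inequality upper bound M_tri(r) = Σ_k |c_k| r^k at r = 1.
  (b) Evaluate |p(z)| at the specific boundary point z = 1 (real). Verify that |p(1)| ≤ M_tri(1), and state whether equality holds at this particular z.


Coefficients: c_0 = 3, c_1 = -1, c_2 = 3, c_3 = 3. Radius r = 1.
Part (a). Triangle bound: M_tri(r) = Σ_k |c_k| r^k
  = |3|·1^0 + |-1|·1^1 + |3|·1^2 + |3|·1^3
  = 3 + 1 + 3 + 3 = 10.
This bounds M(r) := max_{|z|=r} |p(z)| from above; equality holds iff all terms c_k z^k can be made to align in phase at a single z on |z|=r.
Part (b). At z = 1 (real, on the circle |z| = r):
  p(1) = (3)·1^0 + (-1)·1^1 + (3)·1^2 + (3)·1^3 = 8.
  |p(1)| = 8.
Check: |p(1)| = 8 ≤ 10 = M_tri(1). ✓ Equality does not hold at z = 1 (the coefficients have mixed signs, so the terms do not all align in phase there).

M_tri(1) = 10; |p(1)| = 8; equality at z=1: no.


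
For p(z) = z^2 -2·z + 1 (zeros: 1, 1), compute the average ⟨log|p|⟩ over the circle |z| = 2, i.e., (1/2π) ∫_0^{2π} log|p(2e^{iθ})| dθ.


Zeros: 1, 1; r = 2.
Inside |z| < r: 1, 1. Outside (|z| ≥ r): ∅.
p(0) = 1, so log|p(0)| = log(1) = 0.0000.
Apply Jensen: I(r) = log|p(0)| + Σ_k log(r/|z_k|), summed over zeros inside |z| < r.
  log(r/|z_k|) for z_k = 1: log(2/1) = 0.6931
  log(r/|z_k|) for z_k = 1: log(2/1) = 0.6931
Sum over inside zeros: 1.3863.
I(r) = log|p(0)| + (inside sum) = 0.0000 + 1.3863 = 1.3863.
Closed form (all zeros inside, monic): I(r) = n·log(r) = 2·log(2) = 1.3863. ✓

I(r) ≈ 1.3863.


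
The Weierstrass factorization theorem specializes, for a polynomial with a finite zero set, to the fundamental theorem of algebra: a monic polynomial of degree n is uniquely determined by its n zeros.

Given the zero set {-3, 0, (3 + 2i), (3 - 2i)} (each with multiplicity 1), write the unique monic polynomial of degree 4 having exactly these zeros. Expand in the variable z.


The polynomial is p(z) = ∏_{α ∈ S} (z − α), where S = {-3, 0, (3 + 2i), (3 - 2i)}.
Expanding the product yields: p(z) = z^4 -3·z^3 -5·z^2 + 39·z.
Note conjugate pairs combine to real quadratics: (z − (3+2i))(z − (3−2i)) = z² − 6z + 13.
The resulting polynomial has degree 4 and real coefficients as required.

p(z) = z^4 -3·z^3 -5·z^2 + 39·z.


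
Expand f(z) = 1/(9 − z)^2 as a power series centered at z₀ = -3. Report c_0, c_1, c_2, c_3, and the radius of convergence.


Let w = z − z₀, so z = z₀ + w.
Then 9 − z = 9 − (z₀ + w) = (9 − z₀) − w = 12 − w.
f(z) = 1/(12 − w)^2 = (1/(12)^2) · (1 − w/(12))^{−2}.
By the binomial series (1−u)^{−2} = Σ_{n≥0} C(n+1, 1) u^n for |u|<1, with u = w/(12):
  c_n = C(n+1, 1) / (12)^(n+2).
  c_0 = 1/(12)^2 = 1/144.
  c_1 = 2/(12)^3 = 1/864.
  c_2 = 3/(12)^4 = 1/6912.
  c_3 = 4/(12)^5 = 1/62208.
The series is valid for |w/d| < 1, i.e. |z − z₀| < |d|.
Radius of convergence: R = |9 − z₀| = |12| = 12 (distance from z₀ to the singularity z = 9).

c_0 = 1/144, c_1 = 1/864, c_2 = 1/6912, c_3 = 1/62208; R = 12.


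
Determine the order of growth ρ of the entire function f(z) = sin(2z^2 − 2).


Write sin(w) = (e^{iw} ± e^{−iw})/(2 or 2i), so |sin(w)| ≤ e^{|w|}. With w = 2z^2 − 2, |w| ≤ 2r^2 + 2 on |z|=r, giving M(r) ≤ e^{2r^2 + 2} and ρ ≤ 2. For the lower bound, choose z on |z|=r with 2z^2 purely imaginary of modulus 2r^2; then |sin(2z^2 − 2)| grows like e^{2r^2}/2, so ρ ≥ 2. Hence ρ = 2.
Therefore ρ = 2.

Order ρ = 2.


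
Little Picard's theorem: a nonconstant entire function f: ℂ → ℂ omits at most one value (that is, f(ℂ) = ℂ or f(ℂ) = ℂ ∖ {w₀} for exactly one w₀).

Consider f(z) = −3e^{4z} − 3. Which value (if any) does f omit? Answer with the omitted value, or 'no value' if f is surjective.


Little Picard bounds the complement of f(ℂ) to at most one point.
e^{4z} is never zero on ℂ, so -3·e^{4z} takes every value in ℂ ∖ {0}. Adding -3 shifts the range to ℂ ∖ {-3}. Thus f omits exactly the value -3.

Omitted value: -3.


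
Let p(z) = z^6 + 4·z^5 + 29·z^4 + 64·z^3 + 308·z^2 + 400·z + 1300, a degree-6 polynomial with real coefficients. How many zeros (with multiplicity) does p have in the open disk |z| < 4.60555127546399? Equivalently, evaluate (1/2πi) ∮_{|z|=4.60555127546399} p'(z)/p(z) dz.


The zeros of p are: (1 + 3i), (1 - 3i), (-2 + 3i), (-2 - 3i), (-1 + 3i), (-1 - 3i).
Their magnitudes are: 3.162, 3.162, 3.606, 3.606, 3.162, 3.162.
Zeros with |z| < R = 4.60555127546399: (1 + 3i), (1 - 3i), (-2 + 3i), (-2 - 3i), (-1 + 3i), (-1 - 3i).
Count = 6.
By the argument principle, (1/2πi) ∮_{|z|=R} p'(z)/p(z) dz equals exactly this count.

Number of zeros inside |z| < 4.60555127546399: 6.


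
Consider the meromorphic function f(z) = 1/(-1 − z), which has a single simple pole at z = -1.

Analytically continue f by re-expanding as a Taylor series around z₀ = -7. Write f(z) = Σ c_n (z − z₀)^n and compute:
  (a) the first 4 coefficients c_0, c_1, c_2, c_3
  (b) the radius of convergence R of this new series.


Let w = z − z₀, so z = z₀ + w.
Then -1 − z = -1 − (z₀ + w) = (-1 − z₀) − w = 6 − w.
f(z) = 1/(6 − w) = (1/(6)) · 1/(1 − w/(6)) = Σ_{n≥0} w^n / (6)^(n+1).
So c_n = 1/(6)^(n+1):
  c_0 = 1/(6)^1 = 1/6.
  c_1 = 1/(6)^2 = 1/36.
  c_2 = 1/(6)^3 = 1/216.
  c_3 = 1/(6)^4 = 1/1296.
The series is valid for |w/d| < 1, i.e. |z − z₀| < |d|.
Radius of convergence: R = |-1 − z₀| = |6| = 6 (distance from z₀ to the singularity z = -1).

c_0 = 1/6, c_1 = 1/36, c_2 = 1/216, c_3 = 1/1296; R = 6.


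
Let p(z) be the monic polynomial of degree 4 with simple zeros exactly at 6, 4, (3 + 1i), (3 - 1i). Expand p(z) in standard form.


The polynomial is p(z) = ∏_{α ∈ S} (z − α), where S = {6, 4, (3 + 1i), (3 - 1i)}.
Expanding the product yields: p(z) = z^4 -16·z^3 + 94·z^2 -244·z + 240.
Note conjugate pairs combine to real quadratics: (z − (3+1i))(z − (3−1i)) = z² − 6z + 10.
The resulting polynomial has degree 4 and real coefficients as required.

p(z) = z^4 -16·z^3 + 94·z^2 -244·z + 240.


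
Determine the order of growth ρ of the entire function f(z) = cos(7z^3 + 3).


Write cos(w) = (e^{iw} ± e^{−iw})/(2 or 2i), so |cos(w)| ≤ e^{|w|}. With w = 7z^3 + 3, |w| ≤ 7r^3 + 3 on |z|=r, giving M(r) ≤ e^{7r^3 + 3} and ρ ≤ 3. For the lower bound, choose z on |z|=r with 7z^3 purely imaginary of modulus 7r^3; then |cos(7z^3 + 3)| grows like e^{7r^3}/2, so ρ ≥ 3. Hence ρ = 3.
Therefore ρ = 3.

Order ρ = 3.


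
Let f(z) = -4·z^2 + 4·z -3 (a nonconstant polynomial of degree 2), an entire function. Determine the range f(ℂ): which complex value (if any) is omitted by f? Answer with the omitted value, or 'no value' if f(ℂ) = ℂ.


Little Picard bounds the complement of f(ℂ) to at most one point.
For every w ∈ ℂ, the equation p(z) − w = 0 is a nonconstant polynomial in z and hence has at least one root by the fundamental theorem of algebra. So p is surjective onto ℂ, omitting no value.

Omitted value: no value.


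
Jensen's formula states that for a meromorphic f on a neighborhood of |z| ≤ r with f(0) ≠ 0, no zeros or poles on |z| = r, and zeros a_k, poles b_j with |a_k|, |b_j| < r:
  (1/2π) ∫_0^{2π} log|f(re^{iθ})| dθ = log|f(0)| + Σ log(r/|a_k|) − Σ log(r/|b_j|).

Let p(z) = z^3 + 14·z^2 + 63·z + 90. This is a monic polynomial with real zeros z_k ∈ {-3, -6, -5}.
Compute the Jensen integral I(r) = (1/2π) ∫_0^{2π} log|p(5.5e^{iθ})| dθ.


Zeros: -6, -5, -3; r = 5.5.
Inside |z| < r: -5, -3. Outside (|z| ≥ r): -6.
p(0) = 90, so log|p(0)| = log(90) = 4.4998.
Apply Jensen: I(r) = log|p(0)| + Σ_k log(r/|z_k|), summed over zeros inside |z| < r.
  log(r/|z_k|) for z_k = -3: log(5.5/3) = 0.6061
  log(r/|z_k|) for z_k = -5: log(5.5/5) = 0.0953
  Outside zeros (-6) contribute nothing to the Jensen sum.
Sum over inside zeros: 0.7014.
I(r) = log|p(0)| + (inside sum) = 4.4998 + 0.7014 = 5.2013.
Note: since some zeros are outside |z| ≤ r, the simplified n·log(r) form does NOT apply — only the inside zeros contribute.

I(r) ≈ 5.2013.


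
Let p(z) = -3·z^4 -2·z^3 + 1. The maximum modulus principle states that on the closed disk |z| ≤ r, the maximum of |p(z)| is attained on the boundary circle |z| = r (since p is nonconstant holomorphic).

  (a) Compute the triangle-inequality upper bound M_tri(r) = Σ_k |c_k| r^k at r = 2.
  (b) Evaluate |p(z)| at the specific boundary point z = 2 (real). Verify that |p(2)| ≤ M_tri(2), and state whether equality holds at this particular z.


Coefficients: c_0 = 1, c_1 = 0, c_2 = 0, c_3 = -2, c_4 = -3. Radius r = 2.
Part (a). Triangle bound: M_tri(r) = Σ_k |c_k| r^k
  = |1|·2^0 + |0|·2^1 + |0|·2^2 + |-2|·2^3 + |-3|·2^4
  = 1 + 0 + 0 + 16 + 48 = 65.
This bounds M(r) := max_{|z|=r} |p(z)| from above; equality holds iff all terms c_k z^k can be made to align in phase at a single z on |z|=r.
Part (b). At z = 2 (real, on the circle |z| = r):
  p(2) = (1)·2^0 + (0)·2^1 + (0)·2^2 + (-2)·2^3 + (-3)·2^4 = -63.
  |p(2)| = 63.
Check: |p(2)| = 63 ≤ 65 = M_tri(2). ✓ Equality does not hold at z = 2 (the coefficients have mixed signs, so the terms do not all align in phase there).

M_tri(2) = 65; |p(2)| = 63; equality at z=2: no.


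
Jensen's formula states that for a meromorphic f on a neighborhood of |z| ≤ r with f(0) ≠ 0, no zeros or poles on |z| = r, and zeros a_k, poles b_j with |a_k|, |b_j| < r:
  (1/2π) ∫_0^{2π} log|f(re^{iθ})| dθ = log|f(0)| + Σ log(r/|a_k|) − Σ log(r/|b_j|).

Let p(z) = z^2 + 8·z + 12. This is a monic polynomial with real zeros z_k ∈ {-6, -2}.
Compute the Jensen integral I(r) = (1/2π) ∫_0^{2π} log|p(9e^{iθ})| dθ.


Zeros: -6, -2; r = 9.
Inside |z| < r: -6, -2. Outside (|z| ≥ r): ∅.
p(0) = 12, so log|p(0)| = log(12) = 2.4849.
Apply Jensen: I(r) = log|p(0)| + Σ_k log(r/|z_k|), summed over zeros inside |z| < r.
  log(r/|z_k|) for z_k = -6: log(9/6) = 0.4055
  log(r/|z_k|) for z_k = -2: log(9/2) = 1.5041
Sum over inside zeros: 1.9095.
I(r) = log|p(0)| + (inside sum) = 2.4849 + 1.9095 = 4.3944.
Closed form (all zeros inside, monic): I(r) = n·log(r) = 2·log(9) = 4.3944. ✓

I(r) ≈ 4.3944.


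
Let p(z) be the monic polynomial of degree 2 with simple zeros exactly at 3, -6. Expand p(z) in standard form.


The polynomial is p(z) = ∏_{α ∈ S} (z − α), where S = {3, -6}.
Expanding the product yields: p(z) = z^2 + 3·z -18.
The resulting polynomial has degree 2 and real coefficients as required.

p(z) = z^2 + 3·z -18.


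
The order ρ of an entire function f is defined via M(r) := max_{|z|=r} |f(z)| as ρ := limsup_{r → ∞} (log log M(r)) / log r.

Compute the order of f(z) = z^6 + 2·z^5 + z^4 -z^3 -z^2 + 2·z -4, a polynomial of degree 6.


|f(z)| ≤ Σ|c_k|·r^k = O(r^6) as r → ∞. Polynomial growth is O(e^{r^ε}) for every ε > 0 (since r^6/e^{r^ε} → 0), so ρ ≤ ε for all ε > 0, i.e. ρ = 0. Every nonconstant polynomial has order 0.
Therefore ρ = 0.

Order ρ = 0.


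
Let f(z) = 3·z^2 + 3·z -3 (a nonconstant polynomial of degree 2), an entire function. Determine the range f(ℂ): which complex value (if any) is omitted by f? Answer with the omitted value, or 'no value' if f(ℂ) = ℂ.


Little Picard bounds the complement of f(ℂ) to at most one point.
For every w ∈ ℂ, the equation p(z) − w = 0 is a nonconstant polynomial in z and hence has at least one root by the fundamental theorem of algebra. So p is surjective onto ℂ, omitting no value.

Omitted value: no value.


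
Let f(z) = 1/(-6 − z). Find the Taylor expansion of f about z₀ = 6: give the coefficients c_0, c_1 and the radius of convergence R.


Let w = z − z₀, so z = z₀ + w.
Then -6 − z = -6 − (z₀ + w) = (-6 − z₀) − w = -12 − w.
f(z) = 1/(-12 − w) = (1/(-12)) · 1/(1 − w/(-12)) = Σ_{n≥0} w^n / (-12)^(n+1).
So c_n = 1/(-12)^(n+1):
  c_0 = 1/(-12)^1 = -1/12.
  c_1 = 1/(-12)^2 = 1/144.
The series is valid for |w/d| < 1, i.e. |z − z₀| < |d|.
Radius of convergence: R = |-6 − z₀| = |-12| = 12 (distance from z₀ to the singularity z = -6).

c_0 = -1/12, c_1 = 1/144; R = 12.


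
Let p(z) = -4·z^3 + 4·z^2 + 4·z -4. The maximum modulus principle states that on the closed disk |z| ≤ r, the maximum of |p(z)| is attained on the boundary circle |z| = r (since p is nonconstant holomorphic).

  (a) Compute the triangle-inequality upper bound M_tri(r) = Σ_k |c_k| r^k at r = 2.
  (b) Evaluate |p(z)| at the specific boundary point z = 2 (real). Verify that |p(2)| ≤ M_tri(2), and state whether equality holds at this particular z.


Coefficients: c_0 = -4, c_1 = 4, c_2 = 4, c_3 = -4. Radius r = 2.
Part (a). Triangle bound: M_tri(r) = Σ_k |c_k| r^k
  = |-4|·2^0 + |4|·2^1 + |4|·2^2 + |-4|·2^3
  = 4 + 8 + 16 + 32 = 60.
This bounds M(r) := max_{|z|=r} |p(z)| from above; equality holds iff all terms c_k z^k can be made to align in phase at a single z on |z|=r.
Part (b). At z = 2 (real, on the circle |z| = r):
  p(2) = (-4)·2^0 + (4)·2^1 + (4)·2^2 + (-4)·2^3 = -12.
  |p(2)| = 12.
Check: |p(2)| = 12 ≤ 60 = M_tri(2). ✓ Equality does not hold at z = 2 (the coefficients have mixed signs, so the terms do not all align in phase there).

M_tri(2) = 60; |p(2)| = 12; equality at z=2: no.


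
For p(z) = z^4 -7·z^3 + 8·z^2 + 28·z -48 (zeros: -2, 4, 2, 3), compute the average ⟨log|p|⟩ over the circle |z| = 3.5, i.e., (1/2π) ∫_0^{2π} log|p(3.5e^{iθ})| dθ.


Zeros: -2, 2, 3, 4; r = 3.5.
Inside |z| < r: -2, 2, 3. Outside (|z| ≥ r): 4.
p(0) = -48, so log|p(0)| = log(48) = 3.8712.
Apply Jensen: I(r) = log|p(0)| + Σ_k log(r/|z_k|), summed over zeros inside |z| < r.
  log(r/|z_k|) for z_k = -2: log(3.5/2) = 0.5596
  log(r/|z_k|) for z_k = 2: log(3.5/2) = 0.5596
  log(r/|z_k|) for z_k = 3: log(3.5/3) = 0.1542
  Outside zeros (4) contribute nothing to the Jensen sum.
Sum over inside zeros: 1.2734.
I(r) = log|p(0)| + (inside sum) = 3.8712 + 1.2734 = 5.1446.
Note: since some zeros are outside |z| ≤ r, the simplified n·log(r) form does NOT apply — only the inside zeros contribute.

I(r) ≈ 5.1446.


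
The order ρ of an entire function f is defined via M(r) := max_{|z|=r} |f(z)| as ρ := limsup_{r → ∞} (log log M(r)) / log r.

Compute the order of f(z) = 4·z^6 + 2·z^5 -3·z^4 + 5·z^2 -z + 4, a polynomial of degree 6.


|f(z)| ≤ Σ|c_k|·r^k = O(r^6) as r → ∞. Polynomial growth is O(e^{r^ε}) for every ε > 0 (since r^6/e^{r^ε} → 0), so ρ ≤ ε for all ε > 0, i.e. ρ = 0. Every nonconstant polynomial has order 0.
Therefore ρ = 0.

Order ρ = 0.


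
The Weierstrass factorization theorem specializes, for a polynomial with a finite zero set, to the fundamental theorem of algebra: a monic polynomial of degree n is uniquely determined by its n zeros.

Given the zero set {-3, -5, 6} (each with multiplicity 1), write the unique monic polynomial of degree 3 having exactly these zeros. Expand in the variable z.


The polynomial is p(z) = ∏_{α ∈ S} (z − α), where S = {-3, -5, 6}.
Expanding the product yields: p(z) = z^3 + 2·z^2 -33·z -90.
The resulting polynomial has degree 3 and real coefficients as required.

p(z) = z^3 + 2·z^2 -33·z -90.


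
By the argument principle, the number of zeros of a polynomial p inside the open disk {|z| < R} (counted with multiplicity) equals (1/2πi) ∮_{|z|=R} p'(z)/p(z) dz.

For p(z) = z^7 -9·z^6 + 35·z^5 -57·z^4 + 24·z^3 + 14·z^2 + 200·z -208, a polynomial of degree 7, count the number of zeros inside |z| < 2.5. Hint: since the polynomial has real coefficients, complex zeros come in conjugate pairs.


The zeros of p are: (3 + 2i), (3 - 2i), (2 + 2i), (2 - 2i), 1, (-1 + 1i), (-1 - 1i).
Their magnitudes are: 3.606, 3.606, 2.828, 2.828, 1, 1.414, 1.414.
Zeros with |z| < R = 2.5: 1, (-1 + 1i), (-1 - 1i).
Count = 3.
By the argument principle, (1/2πi) ∮_{|z|=R} p'(z)/p(z) dz equals exactly this count.

Number of zeros inside |z| < 2.5: 3.


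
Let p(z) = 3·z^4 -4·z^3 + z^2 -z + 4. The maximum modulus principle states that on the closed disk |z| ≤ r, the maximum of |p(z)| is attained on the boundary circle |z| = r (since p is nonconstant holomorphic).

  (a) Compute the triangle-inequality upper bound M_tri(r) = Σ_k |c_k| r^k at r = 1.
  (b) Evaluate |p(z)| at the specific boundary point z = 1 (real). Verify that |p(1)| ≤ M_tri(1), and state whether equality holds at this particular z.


Coefficients: c_0 = 4, c_1 = -1, c_2 = 1, c_3 = -4, c_4 = 3. Radius r = 1.
Part (a). Triangle bound: M_tri(r) = Σ_k |c_k| r^k
  = |4|·1^0 + |-1|·1^1 + |1|·1^2 + |-4|·1^3 + |3|·1^4
  = 4 + 1 + 1 + 4 + 3 = 13.
This bounds M(r) := max_{|z|=r} |p(z)| from above; equality holds iff all terms c_k z^k can be made to align in phase at a single z on |z|=r.
Part (b). At z = 1 (real, on the circle |z| = r):
  p(1) = (4)·1^0 + (-1)·1^1 + (1)·1^2 + (-4)·1^3 + (3)·1^4 = 3.
  |p(1)| = 3.
Check: |p(1)| = 3 ≤ 13 = M_tri(1). ✓ Equality does not hold at z = 1 (the coefficients have mixed signs, so the terms do not all align in phase there).

M_tri(1) = 13; |p(1)| = 3; equality at z=1: no.


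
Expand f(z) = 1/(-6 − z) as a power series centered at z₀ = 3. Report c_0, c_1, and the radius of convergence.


Let w = z − z₀, so z = z₀ + w.
Then -6 − z = -6 − (z₀ + w) = (-6 − z₀) − w = -9 − w.
f(z) = 1/(-9 − w) = (1/(-9)) · 1/(1 − w/(-9)) = Σ_{n≥0} w^n / (-9)^(n+1).
So c_n = 1/(-9)^(n+1):
  c_0 = 1/(-9)^1 = -1/9.
  c_1 = 1/(-9)^2 = 1/81.
The series is valid for |w/d| < 1, i.e. |z − z₀| < |d|.
Radius of convergence: R = |-6 − z₀| = |-9| = 9 (distance from z₀ to the singularity z = -6).

c_0 = -1/9, c_1 = 1/81; R = 9.


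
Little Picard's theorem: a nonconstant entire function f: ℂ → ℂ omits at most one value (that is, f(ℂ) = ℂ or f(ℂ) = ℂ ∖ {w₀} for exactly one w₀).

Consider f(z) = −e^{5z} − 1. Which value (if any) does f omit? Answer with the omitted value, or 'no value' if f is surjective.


Little Picard bounds the complement of f(ℂ) to at most one point.
e^{5z} is never zero on ℂ, so -1·e^{5z} takes every value in ℂ ∖ {0}. Adding -1 shifts the range to ℂ ∖ {-1}. Thus f omits exactly the value -1.

Omitted value: -1.


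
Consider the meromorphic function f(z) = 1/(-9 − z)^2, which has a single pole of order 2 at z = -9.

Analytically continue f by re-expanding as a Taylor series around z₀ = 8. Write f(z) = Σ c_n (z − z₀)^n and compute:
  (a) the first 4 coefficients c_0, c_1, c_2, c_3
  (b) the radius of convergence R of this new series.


Let w = z − z₀, so z = z₀ + w.
Then -9 − z = -9 − (z₀ + w) = (-9 − z₀) − w = -17 − w.
f(z) = 1/(-17 − w)^2 = (1/(-17)^2) · (1 − w/(-17))^{−2}.
By the binomial series (1−u)^{−2} = Σ_{n≥0} C(n+1, 1) u^n for |u|<1, with u = w/(-17):
  c_n = C(n+1, 1) / (-17)^(n+2).
  c_0 = 1/(-17)^2 = 1/289.
  c_1 = 2/(-17)^3 = -2/4913.
  c_2 = 3/(-17)^4 = 3/83521.
  c_3 = 4/(-17)^5 = -4/1419857.
The series is valid for |w/d| < 1, i.e. |z − z₀| < |d|.
Radius of convergence: R = |-9 − z₀| = |-17| = 17 (distance from z₀ to the singularity z = -9).

c_0 = 1/289, c_1 = -2/4913, c_2 = 3/83521, c_3 = -4/1419857; R = 17.


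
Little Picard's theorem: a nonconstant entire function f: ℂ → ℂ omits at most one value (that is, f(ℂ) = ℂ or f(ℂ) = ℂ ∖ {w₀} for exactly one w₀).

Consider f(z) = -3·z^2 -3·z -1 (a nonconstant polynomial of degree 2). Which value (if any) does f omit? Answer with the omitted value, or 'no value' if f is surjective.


Little Picard bounds the complement of f(ℂ) to at most one point.
For every w ∈ ℂ, the equation p(z) − w = 0 is a nonconstant polynomial in z and hence has at least one root by the fundamental theorem of algebra. So p is surjective onto ℂ, omitting no value.

Omitted value: no value.


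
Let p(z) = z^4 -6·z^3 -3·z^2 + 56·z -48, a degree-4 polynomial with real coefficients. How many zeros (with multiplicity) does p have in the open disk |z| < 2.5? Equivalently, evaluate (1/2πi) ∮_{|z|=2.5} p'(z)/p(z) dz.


The zeros of p are: 4, -3, 4, 1.
Their magnitudes are: 4, 3, 4, 1.
Zeros with |z| < R = 2.5: 1.
Count = 1.
By the argument principle, (1/2πi) ∮_{|z|=R} p'(z)/p(z) dz equals exactly this count.

Number of zeros inside |z| < 2.5: 1.


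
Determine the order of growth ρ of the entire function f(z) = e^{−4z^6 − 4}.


|e^{−4z^6 − 4}| = e^{Re(-4·z^6) + -4} ≤ e^{4|z|^6 + -4} = e^{4r^6 + -4} on |z| = r, so ρ ≤ 6. Choosing z on |z|=r so that -4·z^6 is real positive (always possible by picking arg z appropriately) gives |f(z)| = e^{4r^6 + -4}, matching the bound. The additive constant -4 does not affect log log M(r) ~ 6·log r. Hence ρ = 6.
Therefore ρ = 6.

Order ρ = 6.


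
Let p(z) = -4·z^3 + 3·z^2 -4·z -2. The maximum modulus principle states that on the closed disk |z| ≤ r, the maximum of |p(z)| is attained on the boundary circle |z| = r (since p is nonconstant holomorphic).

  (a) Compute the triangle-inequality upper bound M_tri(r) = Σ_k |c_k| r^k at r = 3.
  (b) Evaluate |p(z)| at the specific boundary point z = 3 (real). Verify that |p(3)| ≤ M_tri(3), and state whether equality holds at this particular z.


Coefficients: c_0 = -2, c_1 = -4, c_2 = 3, c_3 = -4. Radius r = 3.
Part (a). Triangle bound: M_tri(r) = Σ_k |c_k| r^k
  = |-2|·3^0 + |-4|·3^1 + |3|·3^2 + |-4|·3^3
  = 2 + 12 + 27 + 108 = 149.
This bounds M(r) := max_{|z|=r} |p(z)| from above; equality holds iff all terms c_k z^k can be made to align in phase at a single z on |z|=r.
Part (b). At z = 3 (real, on the circle |z| = r):
  p(3) = (-2)·3^0 + (-4)·3^1 + (3)·3^2 + (-4)·3^3 = -95.
  |p(3)| = 95.
Check: |p(3)| = 95 ≤ 149 = M_tri(3). ✓ Equality does not hold at z = 3 (the coefficients have mixed signs, so the terms do not all align in phase there).

M_tri(3) = 149; |p(3)| = 95; equality at z=3: no.


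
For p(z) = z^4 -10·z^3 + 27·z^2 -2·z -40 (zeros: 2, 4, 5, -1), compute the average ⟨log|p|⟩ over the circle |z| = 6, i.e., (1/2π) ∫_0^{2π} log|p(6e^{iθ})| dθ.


Zeros: -1, 2, 4, 5; r = 6.
Inside |z| < r: -1, 2, 4, 5. Outside (|z| ≥ r): ∅.
p(0) = -40, so log|p(0)| = log(40) = 3.6889.
Apply Jensen: I(r) = log|p(0)| + Σ_k log(r/|z_k|), summed over zeros inside |z| < r.
  log(r/|z_k|) for z_k = 2: log(6/2) = 1.0986
  log(r/|z_k|) for z_k = 4: log(6/4) = 0.4055
  log(r/|z_k|) for z_k = 5: log(6/5) = 0.1823
  log(r/|z_k|) for z_k = -1: log(6/1) = 1.7918
Sum over inside zeros: 3.4782.
I(r) = log|p(0)| + (inside sum) = 3.6889 + 3.4782 = 7.1670.
Closed form (all zeros inside, monic): I(r) = n·log(r) = 4·log(6) = 7.1670. ✓

I(r) ≈ 7.1670.


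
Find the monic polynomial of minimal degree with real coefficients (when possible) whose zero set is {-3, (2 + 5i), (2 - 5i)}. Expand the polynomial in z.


The polynomial is p(z) = ∏_{α ∈ S} (z − α), where S = {-3, (2 + 5i), (2 - 5i)}.
Expanding the product yields: p(z) = z^3 -z^2 + 17·z + 87.
Note conjugate pairs combine to real quadratics: (z − (2+5i))(z − (2−5i)) = z² − 4z + 29.
The resulting polynomial has degree 3 and real coefficients as required.

p(z) = z^3 -z^2 + 17·z + 87.


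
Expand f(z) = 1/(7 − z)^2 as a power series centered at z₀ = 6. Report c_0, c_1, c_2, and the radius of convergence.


Let w = z − z₀, so z = z₀ + w.
Then 7 − z = 7 − (z₀ + w) = (7 − z₀) − w = 1 − w.
f(z) = 1/(1 − w)^2 = (1/(1)^2) · (1 − w/(1))^{−2}.
By the binomial series (1−u)^{−2} = Σ_{n≥0} C(n+1, 1) u^n for |u|<1, with u = w/(1):
  c_n = C(n+1, 1) / (1)^(n+2).
  c_0 = 1/(1)^2 = 1.
  c_1 = 2/(1)^3 = 2.
  c_2 = 3/(1)^4 = 3.
The series is valid for |w/d| < 1, i.e. |z − z₀| < |d|.
Radius of convergence: R = |7 − z₀| = |1| = 1 (distance from z₀ to the singularity z = 7).

c_0 = 1, c_1 = 2, c_2 = 3; R = 1.


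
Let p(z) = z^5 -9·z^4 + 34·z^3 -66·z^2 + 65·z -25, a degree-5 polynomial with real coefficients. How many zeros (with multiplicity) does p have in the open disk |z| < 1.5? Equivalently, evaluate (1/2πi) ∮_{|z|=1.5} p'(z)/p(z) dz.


The zeros of p are: (2 + 1i), (2 - 1i), 1, (2 + 1i), (2 - 1i).
Their magnitudes are: 2.236, 2.236, 1, 2.236, 2.236.
Zeros with |z| < R = 1.5: 1.
Count = 1.
By the argument principle, (1/2πi) ∮_{|z|=R} p'(z)/p(z) dz equals exactly this count.

Number of zeros inside |z| < 1.5: 1.


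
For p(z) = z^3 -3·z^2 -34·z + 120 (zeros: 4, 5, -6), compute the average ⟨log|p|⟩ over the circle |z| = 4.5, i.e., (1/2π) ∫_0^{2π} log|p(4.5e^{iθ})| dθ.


Zeros: -6, 4, 5; r = 4.5.
Inside |z| < r: 4. Outside (|z| ≥ r): -6, 5.
p(0) = 120, so log|p(0)| = log(120) = 4.7875.
Apply Jensen: I(r) = log|p(0)| + Σ_k log(r/|z_k|), summed over zeros inside |z| < r.
  log(r/|z_k|) for z_k = 4: log(4.5/4) = 0.1178
  Outside zeros (-6, 5) contribute nothing to the Jensen sum.
Sum over inside zeros: 0.1178.
I(r) = log|p(0)| + (inside sum) = 4.7875 + 0.1178 = 4.9053.
Note: since some zeros are outside |z| ≤ r, the simplified n·log(r) form does NOT apply — only the inside zeros contribute.

I(r) ≈ 4.9053.


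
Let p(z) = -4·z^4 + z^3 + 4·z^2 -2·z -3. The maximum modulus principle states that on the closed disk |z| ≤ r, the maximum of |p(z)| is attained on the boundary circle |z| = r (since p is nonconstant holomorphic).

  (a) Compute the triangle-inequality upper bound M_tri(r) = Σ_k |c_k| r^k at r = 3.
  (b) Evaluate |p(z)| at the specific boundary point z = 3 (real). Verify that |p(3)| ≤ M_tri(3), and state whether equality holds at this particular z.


Coefficients: c_0 = -3, c_1 = -2, c_2 = 4, c_3 = 1, c_4 = -4. Radius r = 3.
Part (a). Triangle bound: M_tri(r) = Σ_k |c_k| r^k
  = |-3|·3^0 + |-2|·3^1 + |4|·3^2 + |1|·3^3 + |-4|·3^4
  = 3 + 6 + 36 + 27 + 324 = 396.
This bounds M(r) := max_{|z|=r} |p(z)| from above; equality holds iff all terms c_k z^k can be made to align in phase at a single z on |z|=r.
Part (b). At z = 3 (real, on the circle |z| = r):
  p(3) = (-3)·3^0 + (-2)·3^1 + (4)·3^2 + (1)·3^3 + (-4)·3^4 = -270.
  |p(3)| = 270.
Check: |p(3)| = 270 ≤ 396 = M_tri(3). ✓ Equality does not hold at z = 3 (the coefficients have mixed signs, so the terms do not all align in phase there).

M_tri(3) = 396; |p(3)| = 270; equality at z=3: no.


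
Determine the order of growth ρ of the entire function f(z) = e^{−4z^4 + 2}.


|e^{−4z^4 + 2}| = e^{Re(-4·z^4) + 2} ≤ e^{4|z|^4 + 2} = e^{4r^4 + 2} on |z| = r, so ρ ≤ 4. Choosing z on |z|=r so that -4·z^4 is real positive (always possible by picking arg z appropriately) gives |f(z)| = e^{4r^4 + 2}, matching the bound. The additive constant 2 does not affect log log M(r) ~ 4·log r. Hence ρ = 4.
Therefore ρ = 4.

Order ρ = 4.


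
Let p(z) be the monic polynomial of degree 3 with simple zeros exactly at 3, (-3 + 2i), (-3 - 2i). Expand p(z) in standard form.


The polynomial is p(z) = ∏_{α ∈ S} (z − α), where S = {3, (-3 + 2i), (-3 - 2i)}.
Expanding the product yields: p(z) = z^3 + 3·z^2 -5·z -39.
Note conjugate pairs combine to real quadratics: (z − (-3+2i))(z − (-3−2i)) = z² + 6z + 13.
The resulting polynomial has degree 3 and real coefficients as required.

p(z) = z^3 + 3·z^2 -5·z -39.


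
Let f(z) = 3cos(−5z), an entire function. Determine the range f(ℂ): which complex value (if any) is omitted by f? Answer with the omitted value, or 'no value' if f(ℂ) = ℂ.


Little Picard bounds the complement of f(ℂ) to at most one point.
cos is entire and surjective onto ℂ: for every w ∈ ℂ, cos(ζ) = w has a solution ζ ∈ ℂ (e.g., via the complex inverse arccos). With ζ = −5z this gives z = ζ/(-5). Then 3·cos(−5z) takes every value in 3·ℂ = ℂ, and adding 0 is a bijection of ℂ. So f is surjective and omits no value. (Note: only on the real line is cos bounded by [−1, 1].)

Omitted value: no value.


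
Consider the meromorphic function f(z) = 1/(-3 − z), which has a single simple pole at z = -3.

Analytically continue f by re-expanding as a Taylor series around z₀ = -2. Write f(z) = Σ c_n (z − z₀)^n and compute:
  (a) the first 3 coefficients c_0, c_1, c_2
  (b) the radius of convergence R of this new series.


Let w = z − z₀, so z = z₀ + w.
Then -3 − z = -3 − (z₀ + w) = (-3 − z₀) − w = -1 − w.
f(z) = 1/(-1 − w) = (1/(-1)) · 1/(1 − w/(-1)) = Σ_{n≥0} w^n / (-1)^(n+1).
So c_n = 1/(-1)^(n+1):
  c_0 = 1/(-1)^1 = -1.
  c_1 = 1/(-1)^2 = 1.
  c_2 = 1/(-1)^3 = -1.
The series is valid for |w/d| < 1, i.e. |z − z₀| < |d|.
Radius of convergence: R = |-3 − z₀| = |-1| = 1 (distance from z₀ to the singularity z = -3).

c_0 = -1, c_1 = 1, c_2 = -1; R = 1.


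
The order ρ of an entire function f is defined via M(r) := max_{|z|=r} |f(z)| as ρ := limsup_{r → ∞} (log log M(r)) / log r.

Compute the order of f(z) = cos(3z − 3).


cos(w) is a linear combination of e^{iw} and e^{−iw} (or e^w, e^{−w} in the hyperbolic case), so |cos(w)| ≤ e^{|w|}. With w = 3z − 3, |w| ≤ 3|z| + 3 = 3r + 3 on |z| = r, giving M(r) ≤ e^{3r + 3}, so ρ ≤ 1. On a suitable ray (z = it for sin/cos; z = t for sinh/cosh, t real → ∞), |cos(3z − 3)| grows like e^{3|t|}/2, so ρ ≥ 1. Hence ρ = 1.
Therefore ρ = 1.

Order ρ = 1.


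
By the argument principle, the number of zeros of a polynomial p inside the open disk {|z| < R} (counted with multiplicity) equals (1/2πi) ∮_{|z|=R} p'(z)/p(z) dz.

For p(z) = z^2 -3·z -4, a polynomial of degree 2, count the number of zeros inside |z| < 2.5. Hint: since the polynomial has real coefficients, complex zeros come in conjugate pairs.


The zeros of p are: 4, -1.
Their magnitudes are: 4, 1.
Zeros with |z| < R = 2.5: -1.
Count = 1.
By the argument principle, (1/2πi) ∮_{|z|=R} p'(z)/p(z) dz equals exactly this count.

Number of zeros inside |z| < 2.5: 1.


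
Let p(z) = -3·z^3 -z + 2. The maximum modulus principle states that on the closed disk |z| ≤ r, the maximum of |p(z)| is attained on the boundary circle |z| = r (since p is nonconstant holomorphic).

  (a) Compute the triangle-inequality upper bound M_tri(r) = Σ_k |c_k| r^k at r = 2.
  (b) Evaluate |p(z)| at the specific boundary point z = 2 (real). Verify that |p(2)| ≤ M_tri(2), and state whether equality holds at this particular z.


Coefficients: c_0 = 2, c_1 = -1, c_2 = 0, c_3 = -3. Radius r = 2.
Part (a). Triangle bound: M_tri(r) = Σ_k |c_k| r^k
  = |2|·2^0 + |-1|·2^1 + |0|·2^2 + |-3|·2^3
  = 2 + 2 + 0 + 24 = 28.
This bounds M(r) := max_{|z|=r} |p(z)| from above; equality holds iff all terms c_k z^k can be made to align in phase at a single z on |z|=r.
Part (b). At z = 2 (real, on the circle |z| = r):
  p(2) = (2)·2^0 + (-1)·2^1 + (0)·2^2 + (-3)·2^3 = -24.
  |p(2)| = 24.
Check: |p(2)| = 24 ≤ 28 = M_tri(2). ✓ Equality does not hold at z = 2 (the coefficients have mixed signs, so the terms do not all align in phase there).

M_tri(2) = 28; |p(2)| = 24; equality at z=2: no.


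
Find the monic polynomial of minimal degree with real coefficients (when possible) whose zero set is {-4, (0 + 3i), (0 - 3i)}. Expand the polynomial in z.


The polynomial is p(z) = ∏_{α ∈ S} (z − α), where S = {-4, (0 + 3i), (0 - 3i)}.
Expanding the product yields: p(z) = z^3 + 4·z^2 + 9·z + 36.
Note conjugate pairs combine to real quadratics: (z − (0+3i))(z − (0−3i)) = z² + 9.
The resulting polynomial has degree 3 and real coefficients as required.

p(z) = z^3 + 4·z^2 + 9·z + 36.


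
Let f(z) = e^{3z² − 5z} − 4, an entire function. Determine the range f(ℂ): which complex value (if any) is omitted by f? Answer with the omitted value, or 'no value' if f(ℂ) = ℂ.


Little Picard bounds the complement of f(ℂ) to at most one point.
The exponent g(z) = 3z² − 5z is a nonconstant polynomial, hence surjective onto ℂ. So e^{g(z)} takes every value in {e^w : w ∈ ℂ} = ℂ ∖ {0}. Adding -4 shifts the range to ℂ ∖ {-4}. f omits exactly -4.

Omitted value: -4.


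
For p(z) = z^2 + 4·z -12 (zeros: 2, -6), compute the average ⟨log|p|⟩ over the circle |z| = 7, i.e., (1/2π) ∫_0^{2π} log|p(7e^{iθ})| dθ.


Zeros: -6, 2; r = 7.
Inside |z| < r: -6, 2. Outside (|z| ≥ r): ∅.
p(0) = -12, so log|p(0)| = log(12) = 2.4849.
Apply Jensen: I(r) = log|p(0)| + Σ_k log(r/|z_k|), summed over zeros inside |z| < r.
  log(r/|z_k|) for z_k = 2: log(7/2) = 1.2528
  log(r/|z_k|) for z_k = -6: log(7/6) = 0.1542
Sum over inside zeros: 1.4069.
I(r) = log|p(0)| + (inside sum) = 2.4849 + 1.4069 = 3.8918.
Closed form (all zeros inside, monic): I(r) = n·log(r) = 2·log(7) = 3.8918. ✓

I(r) ≈ 3.8918.


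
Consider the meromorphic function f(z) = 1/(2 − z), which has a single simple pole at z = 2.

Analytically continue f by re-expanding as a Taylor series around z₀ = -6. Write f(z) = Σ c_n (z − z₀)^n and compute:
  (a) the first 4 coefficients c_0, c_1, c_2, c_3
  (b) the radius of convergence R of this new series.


Let w = z − z₀, so z = z₀ + w.
Then 2 − z = 2 − (z₀ + w) = (2 − z₀) − w = 8 − w.
f(z) = 1/(8 − w) = (1/(8)) · 1/(1 − w/(8)) = Σ_{n≥0} w^n / (8)^(n+1).
So c_n = 1/(8)^(n+1):
  c_0 = 1/(8)^1 = 1/8.
  c_1 = 1/(8)^2 = 1/64.
  c_2 = 1/(8)^3 = 1/512.
  c_3 = 1/(8)^4 = 1/4096.
The series is valid for |w/d| < 1, i.e. |z − z₀| < |d|.
Radius of convergence: R = |2 − z₀| = |8| = 8 (distance from z₀ to the singularity z = 2).

c_0 = 1/8, c_1 = 1/64, c_2 = 1/512, c_3 = 1/4096; R = 8.


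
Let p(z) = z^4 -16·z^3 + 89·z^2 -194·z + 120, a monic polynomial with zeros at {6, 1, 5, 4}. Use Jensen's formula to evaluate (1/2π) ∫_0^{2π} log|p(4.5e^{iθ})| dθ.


Zeros: 1, 4, 5, 6; r = 4.5.
Inside |z| < r: 1, 4. Outside (|z| ≥ r): 5, 6.
p(0) = 120, so log|p(0)| = log(120) = 4.7875.
Apply Jensen: I(r) = log|p(0)| + Σ_k log(r/|z_k|), summed over zeros inside |z| < r.
  log(r/|z_k|) for z_k = 1: log(4.5/1) = 1.5041
  log(r/|z_k|) for z_k = 4: log(4.5/4) = 0.1178
  Outside zeros (5, 6) contribute nothing to the Jensen sum.
Sum over inside zeros: 1.6219.
I(r) = log|p(0)| + (inside sum) = 4.7875 + 1.6219 = 6.4094.
Note: since some zeros are outside |z| ≤ r, the simplified n·log(r) form does NOT apply — only the inside zeros contribute.

I(r) ≈ 6.4094.
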